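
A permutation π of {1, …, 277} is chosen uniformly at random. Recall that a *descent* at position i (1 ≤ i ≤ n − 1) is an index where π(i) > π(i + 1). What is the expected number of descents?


Write X = Σ X_I over i = 1, …, 276, with X_I the indicator of one descent.
There are 276 indicators.
For each fixed i, the pair (π(i), π(i+1)) is a uniformly random ordered pair of distinct values from {1, …, 277}; by symmetry P[π(i) > π(i+1)] = 1/2.
By linearity: E[X] = 276 · (1/2) = (277 − 1) · (1/2) = 138 ≈ 138.000000.

E[X] = 138 = 138.000000.


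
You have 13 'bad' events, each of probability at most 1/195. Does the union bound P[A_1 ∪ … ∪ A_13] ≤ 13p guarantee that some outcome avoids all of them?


Union bound: P[∪_{i=1}^{13} A_i] ≤ Σ_i P[A_i] ≤ 13·p = 13·(1/195) = 1/15.
Numerically: 1/15 ≈ 0.066667.
Is 1/15 < 1? YES.
Since P[∪ A_i] ≤ 1/15 < 1, the complement has P[∩ A_i^c] ≥ 1 − 1/15 = 14/15 > 0, so some outcome avoids every A_i.

13·p = 1/15 ≈ 0.066667; existence CERTIFIED by the union bound.


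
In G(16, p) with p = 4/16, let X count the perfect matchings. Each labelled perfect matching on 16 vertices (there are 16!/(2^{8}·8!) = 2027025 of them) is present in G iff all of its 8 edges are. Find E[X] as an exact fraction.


K_16 has 16!/(2^{8}·8!) = 2027025 labelled perfect matchings.
For each such perfect matching H, let X_H = 1 if all 8 edges of H are present in G. Then P[X_H = 1] = p^{8} = (1/4)^{8} = 1/65536.
By linearity: E[X] = Σ_H E[X_H] = 2027025 · p^{8} = 2027025 · 1/65536 = 2027025/65536.
Numerically: E[X] ≈ 30.9299.

E[X] = 2027025 · (1/4)^{8} = 2027025/65536 ≈ 30.9299.


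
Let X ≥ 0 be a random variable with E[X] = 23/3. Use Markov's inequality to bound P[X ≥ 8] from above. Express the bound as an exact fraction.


μ = E[X] = 23/3, a = 8.
Markov: P[X ≥ 8] ≤ μ/a = (23/3)/8 = 23/24.
Numerically: ≈ 0.9583.
(Since a = 8 > μ = 7.6667, the bound 23/24 is < 1 and informative.)

P[X ≥ 8] ≤ 23/24 ≈ 0.9583.


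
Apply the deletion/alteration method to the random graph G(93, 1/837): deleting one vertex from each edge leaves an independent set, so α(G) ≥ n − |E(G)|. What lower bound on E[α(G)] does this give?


E[|E(G)|] = C(93, 2)·p = 4278 · (1/837) = 46/9.
E[α(G)] ≥ n − E[|E(G)|] = 93 − 46/9 = 791/9.
Numerically: ≈ 87.888889.
(This is only a lower bound; the true E[α(G)] may be larger.)

E[α(G)] ≥ 791/9 ≈ 87.888889.


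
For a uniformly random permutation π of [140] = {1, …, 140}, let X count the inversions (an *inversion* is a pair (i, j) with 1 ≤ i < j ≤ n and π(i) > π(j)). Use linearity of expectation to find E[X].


Write X = Σ X_I over the C(140, 2) = 9730 pairs i < j, with X_I the indicator of one inversion.
There are 9730 indicators.
For each fixed pair i < j, the values π(i) and π(j) are two distinct elements of {1, …, 140} in uniformly random order; by symmetry P[π(i) > π(j)] = 1/2.
By linearity: E[X] = 9730 · (1/2) = C(140, 2) · (1/2) = 9730/2 = 4865 ≈ 4865.0000.

E[X] = 4865 = 4865.0000.


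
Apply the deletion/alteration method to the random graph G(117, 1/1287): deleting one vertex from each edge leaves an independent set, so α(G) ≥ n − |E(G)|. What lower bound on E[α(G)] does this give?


E[|E(G)|] = C(117, 2)·p = 6786 · (1/1287) = 58/11.
E[α(G)] ≥ n − E[|E(G)|] = 117 − 58/11 = 1229/11.
Numerically: ≈ 111.72727.
(This is only a lower bound; the true E[α(G)] may be larger.)

E[α(G)] ≥ 1229/11 ≈ 111.72727.


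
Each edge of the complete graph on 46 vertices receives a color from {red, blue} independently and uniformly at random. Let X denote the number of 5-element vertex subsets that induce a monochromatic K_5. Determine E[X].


Let X = Σ_S X_S over the C(46, 5) = 1370754 subsets S of size 5, where X_S = 1 if the K_5 on S is monochromatic.
For a fixed S, the K_5 on S has C(5, 2) = 10 edges. P[all 10 edges red] = (1/2)^10, and likewise for blue, so P[monochromatic] = 2·(1/2)^10 = 2^{1 − 10} = 1/512.
Summing: E[X] = C(46, 5) · 2^{1 − 10} = 1370754 · 1/512 = 685377/256.
Numerically: E[X] ≈ 2677.254.

E[X] = C(46,5)·2^(1−C(5,2)) = 685377/256 ≈ 2677.254.


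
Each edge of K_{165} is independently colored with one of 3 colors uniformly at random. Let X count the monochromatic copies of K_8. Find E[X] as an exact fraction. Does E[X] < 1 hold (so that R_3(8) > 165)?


E[X] = C(165, 8) · 3^{1 − 28} = 11468588169060 · 3^{−27} = 11468588169060/7625597484987.
As a reduced fraction: E[X] = 141587508260/94143178827 ≈ 1.5040.
Is E[X] < 1? NO.
Since E[X] ≥ 1, the first-moment bound is inconclusive at n = 165; it does NOT by itself certify R_3(8) > 165.

E[X] = 141587508260/94143178827 ≈ 1.5040; E[X] ≥ 1; first-moment method inconclusive here.


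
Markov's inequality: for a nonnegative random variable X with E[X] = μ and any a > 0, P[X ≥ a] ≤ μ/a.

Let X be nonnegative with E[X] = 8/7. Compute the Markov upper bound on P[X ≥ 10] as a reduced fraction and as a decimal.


μ = E[X] = 8/7, a = 10.
Markov: P[X ≥ 10] ≤ μ/a = (8/7)/10 = 4/35.
Numerically: ≈ 0.1143.
(Since a = 10 > μ = 1.1429, the bound 4/35 is < 1 and informative.)

P[X ≥ 10] ≤ 4/35 ≈ 0.1143.


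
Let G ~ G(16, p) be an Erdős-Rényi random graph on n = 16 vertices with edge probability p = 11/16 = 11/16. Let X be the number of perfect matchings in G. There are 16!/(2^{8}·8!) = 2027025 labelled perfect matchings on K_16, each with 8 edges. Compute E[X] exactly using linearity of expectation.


K_16 has 16!/(2^{8}·8!) = 2027025 labelled perfect matchings.
For each such perfect matching H, let X_H = 1 if all 8 edges of H are present in G. Then P[X_H = 1] = p^{8} = (11/16)^{8} = 214358881/4294967296.
By linearity of expectation: E[X] = Σ_H E[X_H] = 2027025 · p^{8} = 2027025 · 214358881/4294967296 = 434510810759025/4294967296.
Numerically: E[X] ≈ 1.012e+05.

E[X] = 2027025 · (11/16)^{8} = 434510810759025/4294967296 ≈ 1.012e+05.


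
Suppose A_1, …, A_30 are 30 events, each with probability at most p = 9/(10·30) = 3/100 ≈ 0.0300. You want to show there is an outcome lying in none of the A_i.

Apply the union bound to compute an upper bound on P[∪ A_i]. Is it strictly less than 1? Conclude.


Union bound: P[∪_{i=1}^{30} A_i] ≤ Σ_i P[A_i] ≤ 30·p = 30·(3/100) = 9/10.
Numerically: 9/10 ≈ 0.9000.
Is 9/10 < 1? YES.
Since P[∪ A_i] ≤ 9/10 < 1, the complement has P[∩ A_i^c] ≥ 1 − 9/10 = 1/10 > 0, so some outcome avoids every A_i.

30·p = 9/10 ≈ 0.9000; existence CERTIFIED by the union bound.


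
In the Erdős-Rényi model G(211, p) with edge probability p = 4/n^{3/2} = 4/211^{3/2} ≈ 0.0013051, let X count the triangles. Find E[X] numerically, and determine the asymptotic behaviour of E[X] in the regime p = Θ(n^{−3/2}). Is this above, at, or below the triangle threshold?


Number of potential triangles: C(211, 3) = 1543465.
Each occurs with probability p³ ≈ (0.0013051)³ ≈ 2.2228437e-09.
By linearity: E[X] = C(211, 3)·p³ ≈ 1543465 · 2.2228437e-09 ≈ 0.00343.
Since α = 3/2 > 1, p = c/n^{3/2} = o(1/n) is below the triangle threshold p ~ 1/n. Asymptotically E[X] ~ (c³/6)·n^{3(1−α)} = (4³/6)·n^{-1.5} → 0, so by Markov's inequality G has no triangles w.h.p.

E[X] ≈ 0.00343; in regime p = Θ(1/n^{3/2}) E[X] tends to 0 (below the triangle threshold p ~ 1/n).


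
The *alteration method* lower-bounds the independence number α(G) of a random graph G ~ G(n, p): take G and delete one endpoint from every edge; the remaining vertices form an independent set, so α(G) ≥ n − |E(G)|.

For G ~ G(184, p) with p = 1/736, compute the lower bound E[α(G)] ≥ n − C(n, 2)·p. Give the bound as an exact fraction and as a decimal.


E[|E(G)|] = C(184, 2)·p = 16836 · (1/736) = 183/8.
E[α(G)] ≥ n − E[|E(G)|] = 184 − 183/8 = 1289/8.
Numerically: ≈ 161.12500.
(This is only a lower bound; the true E[α(G)] may be larger.)

E[α(G)] ≥ 1289/8 ≈ 161.12500.


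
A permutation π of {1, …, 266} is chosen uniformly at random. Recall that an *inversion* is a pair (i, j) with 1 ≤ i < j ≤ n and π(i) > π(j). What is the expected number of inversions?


Write X = Σ X_I over the C(266, 2) = 35245 pairs i < j, with X_I the indicator of one inversion.
There are 35245 indicators.
For each fixed pair i < j, the values π(i) and π(j) are two distinct elements of {1, …, 266} in uniformly random order; by symmetry P[π(i) > π(j)] = 1/2.
By linearity: E[X] = 35245 · (1/2) = C(266, 2) · (1/2) = 35245/2 = 35245/2 ≈ 17622.50000.

E[X] = 35245/2 = 17622.50000.


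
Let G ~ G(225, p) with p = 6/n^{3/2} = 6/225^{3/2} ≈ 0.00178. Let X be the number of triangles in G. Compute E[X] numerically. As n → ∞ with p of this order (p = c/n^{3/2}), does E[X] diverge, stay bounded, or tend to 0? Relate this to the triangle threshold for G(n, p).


Number of potential triangles: C(225, 3) = 1873200.
Each occurs with probability p³ ≈ (0.00178)³ ≈ 5.61866e-09.
By linearity: E[X] = C(225, 3)·p³ ≈ 1873200 · 5.61866e-09 ≈ 0.011.
Since α = 3/2 > 1, p = c/n^{3/2} = o(1/n) is below the triangle threshold p ~ 1/n. Asymptotically E[X] ~ (c³/6)·n^{3(1−α)} = (6³/6)·n^{-1.5} → 0, so by Markov's inequality G has no triangles w.h.p.

E[X] ≈ 0.011; in regime p = Θ(1/n^{3/2}) E[X] tends to 0 (below the triangle threshold p ~ 1/n).


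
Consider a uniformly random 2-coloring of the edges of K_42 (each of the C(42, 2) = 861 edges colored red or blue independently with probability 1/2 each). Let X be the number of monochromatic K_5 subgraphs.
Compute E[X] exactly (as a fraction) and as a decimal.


Let X = Σ_S X_S over the C(42, 5) = 850668 subsets S of size 5, where X_S = 1 if the K_5 on S is monochromatic.
For a fixed S, the K_5 on S has C(5, 2) = 10 edges. P[all 10 edges red] = (1/2)^10, and likewise for blue, so P[monochromatic] = 2·(1/2)^10 = 2^{1 − 10} = 1/512.
By linearity of expectation: E[X] = C(42, 5) · 2^{1 − 10} = 850668 · 1/512 = 212667/128.
Numerically: E[X] ≈ 1661.4609.

E[X] = C(42,5)·2^(1−C(5,2)) = 212667/128 ≈ 1661.4609.


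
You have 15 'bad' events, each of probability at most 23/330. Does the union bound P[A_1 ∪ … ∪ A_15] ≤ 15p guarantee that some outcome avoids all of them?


Union bound: P[∪_{i=1}^{15} A_i] ≤ Σ_i P[A_i] ≤ 15·p = 15·(23/330) = 23/22.
Numerically: 23/22 ≈ 1.04545.
Is 23/22 < 1? NO.
Since the bound 23/22 is ≥ 1, the union bound is uninformative here; it does NOT by itself certify existence.

15·p = 23/22 ≈ 1.04545; existence NOT certified by the union bound.


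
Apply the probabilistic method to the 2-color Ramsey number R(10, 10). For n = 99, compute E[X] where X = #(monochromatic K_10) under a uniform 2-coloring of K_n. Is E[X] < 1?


E[X] = C(99, 10) · 2^{1 − 45} = 15579278510796 · 2^{−44} = 15579278510796/17592186044416.
As a reduced fraction: E[X] = 3894819627699/4398046511104 ≈ 0.886.
Is E[X] < 1? YES.
Since E[X] < 1, there exists a 2-coloring of K_{99} with no monochromatic K_10; hence R(10, 10) > 99.

E[X] = 3894819627699/4398046511104 ≈ 0.886; E[X] < 1, so R(10, 10) > 99.


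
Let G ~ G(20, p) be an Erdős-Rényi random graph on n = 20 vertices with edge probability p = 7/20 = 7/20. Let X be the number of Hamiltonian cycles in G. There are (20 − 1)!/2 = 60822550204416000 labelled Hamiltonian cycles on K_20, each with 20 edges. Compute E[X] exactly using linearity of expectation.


K_20 has (20 − 1)!/2 = 60822550204416000 labelled Hamiltonian cycles.
For each such Hamiltonian cycle H, let X_H = 1 if all 20 edges of H are present in G. Then P[X_H = 1] = p^{20} = (7/20)^{20} = 79792266297612001/104857600000000000000000000.
By linearity: E[X] = Σ_H E[X_H] = 60822550204416000 · p^{20} = 60822550204416000 · 79792266297612001/104857600000000000000000000 = 1184855742873690605203907421/25600000000000000000.
Numerically: E[X] ≈ 4.62834e+07.

E[X] = 60822550204416000 · (7/20)^{20} = 1184855742873690605203907421/25600000000000000000 ≈ 4.62834e+07.


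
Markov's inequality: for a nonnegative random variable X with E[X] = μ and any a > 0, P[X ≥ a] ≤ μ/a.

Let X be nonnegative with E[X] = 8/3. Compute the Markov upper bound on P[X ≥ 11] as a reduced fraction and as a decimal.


μ = E[X] = 8/3, a = 11.
Markov: P[X ≥ 11] ≤ μ/a = (8/3)/11 = 8/33.
Numerically: ≈ 0.24242.
(Since a = 11 > μ = 2.66667, the bound 8/33 is < 1 and informative.)

P[X ≥ 11] ≤ 8/33 ≈ 0.24242.


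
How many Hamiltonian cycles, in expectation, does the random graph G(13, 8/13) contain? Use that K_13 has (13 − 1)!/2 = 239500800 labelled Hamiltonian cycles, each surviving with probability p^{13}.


K_13 has (13 − 1)!/2 = 239500800 labelled Hamiltonian cycles.
For each such Hamiltonian cycle H, let X_H = 1 if all 13 edges of H are present in G. Then P[X_H = 1] = p^{13} = (8/13)^{13} = 549755813888/302875106592253.
Summing the indicators: E[X] = Σ_H E[X_H] = 239500800 · p^{13} = 239500800 · 549755813888/302875106592253 = 131666957230827110400/302875106592253.
Numerically: E[X] ≈ 4.35e+05.

E[X] = 239500800 · (8/13)^{13} = 131666957230827110400/302875106592253 ≈ 4.35e+05.


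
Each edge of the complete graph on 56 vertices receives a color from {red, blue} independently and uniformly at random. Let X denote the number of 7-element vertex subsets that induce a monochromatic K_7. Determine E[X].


Let X = Σ_S X_S over the C(56, 7) = 231917400 subsets S of size 7, where X_S = 1 if the K_7 on S is monochromatic.
For a fixed S, the K_7 on S has C(7, 2) = 21 edges. P[all 21 edges red] = (1/2)^21, and likewise for blue, so P[monochromatic] = 2·(1/2)^21 = 2^{1 − 21} = 1/1048576.
By linearity: E[X] = C(56, 7) · 2^{1 − 21} = 231917400 · 1/1048576 = 28989675/131072.
Numerically: E[X] ≈ 221.1737.

E[X] = C(56,7)·2^(1−C(7,2)) = 28989675/131072 ≈ 221.1737.


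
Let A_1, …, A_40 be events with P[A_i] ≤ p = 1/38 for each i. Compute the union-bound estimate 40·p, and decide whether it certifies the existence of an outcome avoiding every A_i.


Union bound: P[∪_{i=1}^{40} A_i] ≤ Σ_i P[A_i] ≤ 40·p = 40·(1/38) = 20/19.
Numerically: 20/19 ≈ 1.0526.
Is 20/19 < 1? NO.
Since the bound 20/19 is ≥ 1, the union bound is uninformative here; it does NOT by itself certify existence.

40·p = 20/19 ≈ 1.0526; existence NOT certified by the union bound.


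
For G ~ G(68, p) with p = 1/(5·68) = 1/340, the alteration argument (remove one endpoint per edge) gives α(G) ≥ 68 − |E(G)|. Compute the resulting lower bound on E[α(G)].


E[|E(G)|] = C(68, 2)·p = 2278 · (1/340) = 67/10.
E[α(G)] ≥ n − E[|E(G)|] = 68 − 67/10 = 613/10.
Numerically: ≈ 61.3000.
(This is only a lower bound; the true E[α(G)] may be larger.)

E[α(G)] ≥ 613/10 ≈ 61.3000.


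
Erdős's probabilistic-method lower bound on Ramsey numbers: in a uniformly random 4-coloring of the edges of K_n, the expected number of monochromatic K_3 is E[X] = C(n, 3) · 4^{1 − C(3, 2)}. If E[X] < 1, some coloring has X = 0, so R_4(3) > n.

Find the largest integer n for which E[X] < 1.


We need C(n, 3) · 4^{1 − 3} < 1, i.e. C(n, 3) < 4^{3 − 1} = 16.
Check values of n near the boundary:
  n = 4: C(4, 3) = 4; 4 < 16? YES
  n = 5: C(5, 3) = 10; 10 < 16? YES
  n = 6: C(6, 3) = 20; 20 < 16? NO
  n = 7: C(7, 3) = 35; 35 < 16? NO
  n = 8: C(8, 3) = 56; 56 < 16? NO
The largest n with C(n, 3) < 16 is n = 5 (where E[X] = 5/8 ≈ 0.62500). Hence R_4(3) > 5, i.e. R_4(3) ≥ 6.

Largest n = 5; hence R_4(3) > 5.


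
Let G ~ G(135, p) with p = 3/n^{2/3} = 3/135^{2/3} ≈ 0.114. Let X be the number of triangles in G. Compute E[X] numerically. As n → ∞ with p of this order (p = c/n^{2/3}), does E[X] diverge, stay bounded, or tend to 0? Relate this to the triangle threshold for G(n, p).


Number of potential triangles: C(135, 3) = 400995.
Each occurs with probability p³ ≈ (0.114)³ ≈ 1.4814815e-03.
By linearity: E[X] = C(135, 3)·p³ ≈ 400995 · 1.4814815e-03 ≈ 594.06667.
Since α = 2/3 < 1, p = c/n^{2/3} ≫ 1/n is above the triangle threshold p ~ 1/n. Asymptotically E[X] ~ (c³/6)·n^{3(1−α)} = (3³/6)·n^{1} → ∞; triangles are abundant w.h.p.

E[X] ≈ 594.06667; in regime p = Θ(1/n^{2/3}) E[X] diverges (above the triangle threshold p ~ 1/n).


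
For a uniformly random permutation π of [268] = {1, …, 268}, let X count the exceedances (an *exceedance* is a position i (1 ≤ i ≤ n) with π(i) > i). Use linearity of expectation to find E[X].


Write X = Σ_{i=1}^{268} X_i, where X_i = 1_{π(i) > i}.
For each fixed i, π(i) is uniform over {1, …, 268} (marginal of a uniform permutation), so P[π(i) > i] = (n − i)/n. Summing: Σ_{i=1}^{268} (n − i)/n = (0 + 1 + … + 267)/268 = 268(268 − 1)/(2·268) = (268 − 1)/2.
Hence E[X] = Σ_{i=1}^{268} (268 − i)/268 = 267/2 ≈ 133.500.

E[X] = 267/2 = 133.500.


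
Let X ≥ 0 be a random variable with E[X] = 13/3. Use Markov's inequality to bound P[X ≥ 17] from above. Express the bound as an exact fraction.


μ = E[X] = 13/3, a = 17.
Markov: P[X ≥ 17] ≤ μ/a = (13/3)/17 = 13/51.
Numerically: ≈ 0.254902.
(Since a = 17 > μ = 4.333333, the bound 13/51 is < 1 and informative.)

P[X ≥ 17] ≤ 13/51 ≈ 0.254902.


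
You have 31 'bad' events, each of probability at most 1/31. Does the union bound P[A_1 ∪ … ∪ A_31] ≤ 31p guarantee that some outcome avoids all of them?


Union bound: P[∪_{i=1}^{31} A_i] ≤ Σ_i P[A_i] ≤ 31·p = 31·(1/31) = 1.
Numerically: 1 ≈ 1.000.
Is 1 < 1? NO.
Since the bound 1 is ≥ 1, the union bound is uninformative here; it does NOT by itself certify existence.

31·p = 1 ≈ 1.000; existence NOT certified by the union bound.


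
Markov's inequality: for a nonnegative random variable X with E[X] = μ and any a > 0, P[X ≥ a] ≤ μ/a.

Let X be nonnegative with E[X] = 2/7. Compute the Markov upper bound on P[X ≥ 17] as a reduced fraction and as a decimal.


μ = E[X] = 2/7, a = 17.
Markov: P[X ≥ 17] ≤ μ/a = (2/7)/17 = 2/119.
Numerically: ≈ 0.0168.
(Since a = 17 > μ = 0.2857, the bound 2/119 is < 1 and informative.)

P[X ≥ 17] ≤ 2/119 ≈ 0.0168.


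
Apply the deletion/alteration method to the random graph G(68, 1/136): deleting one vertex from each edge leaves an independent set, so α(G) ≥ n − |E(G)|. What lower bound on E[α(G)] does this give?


E[|E(G)|] = C(68, 2)·p = 2278 · (1/136) = 67/4.
E[α(G)] ≥ n − E[|E(G)|] = 68 − 67/4 = 205/4.
Numerically: ≈ 51.2500.
(This is only a lower bound; the true E[α(G)] may be larger.)

E[α(G)] ≥ 205/4 ≈ 51.2500.


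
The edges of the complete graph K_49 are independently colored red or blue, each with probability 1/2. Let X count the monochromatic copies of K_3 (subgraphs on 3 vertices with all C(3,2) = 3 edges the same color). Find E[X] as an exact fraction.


Let X = Σ_S X_S over the C(49, 3) = 18424 subsets S of size 3, where X_S = 1 if the K_3 on S is monochromatic.
For a fixed S, the K_3 on S has C(3, 2) = 3 edges. P[all 3 edges red] = (1/2)^3, and likewise for blue, so P[monochromatic] = 2·(1/2)^3 = 2^{1 − 3} = 1/4.
By linearity of expectation: E[X] = C(49, 3) · 2^{1 − 3} = 18424 · 1/4 = 4606.
Numerically: E[X] ≈ 4606.000000.

E[X] = C(49,3)·2^(1−C(3,2)) = 4606 ≈ 4606.000000.


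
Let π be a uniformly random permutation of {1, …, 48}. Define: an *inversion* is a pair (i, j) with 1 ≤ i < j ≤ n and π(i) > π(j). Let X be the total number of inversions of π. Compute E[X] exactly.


Write X = Σ X_I over the C(48, 2) = 1128 pairs i < j, with X_I the indicator of one inversion.
There are 1128 indicators.
For each fixed pair i < j, the values π(i) and π(j) are two distinct elements of {1, …, 48} in uniformly random order; by symmetry P[π(i) > π(j)] = 1/2.
By linearity: E[X] = 1128 · (1/2) = C(48, 2) · (1/2) = 1128/2 = 564 ≈ 564.00000.

E[X] = 564 = 564.00000.


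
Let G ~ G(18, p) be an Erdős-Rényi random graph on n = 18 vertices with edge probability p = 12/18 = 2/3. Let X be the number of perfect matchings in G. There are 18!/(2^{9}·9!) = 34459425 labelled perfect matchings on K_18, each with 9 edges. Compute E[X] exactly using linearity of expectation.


K_18 has 18!/(2^{9}·9!) = 34459425 labelled perfect matchings.
For each such perfect matching H, let X_H = 1 if all 9 edges of H are present in G. Then P[X_H = 1] = p^{9} = (2/3)^{9} = 512/19683.
Summing the indicators: E[X] = Σ_H E[X_H] = 34459425 · p^{9} = 34459425 · 512/19683 = 217817600/243.
Numerically: E[X] ≈ 8.9637e+05.

E[X] = 34459425 · (2/3)^{9} = 217817600/243 ≈ 8.9637e+05.


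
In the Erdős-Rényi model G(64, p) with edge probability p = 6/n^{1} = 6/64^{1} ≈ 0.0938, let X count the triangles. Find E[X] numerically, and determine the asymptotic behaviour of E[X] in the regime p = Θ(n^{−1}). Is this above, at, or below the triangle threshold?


Number of potential triangles: C(64, 3) = 41664.
Each occurs with probability p³ ≈ (0.0938)³ ≈ 8.23975e-04.
By linearity: E[X] = C(64, 3)·p³ ≈ 41664 · 8.23975e-04 ≈ 34.330.
Here α = 1, so p = 6/n is exactly at the triangle threshold p ~ 1/n. Asymptotically E[X] → c³/6 = 6³/6 = 36 ≈ 36.000, a bounded constant. In this regime the triangle count is asymptotically Poisson(c³/6).

E[X] ≈ 34.330; in regime p = Θ(1/n^{1}) E[X] stays bounded (at the triangle threshold p ~ 1/n).


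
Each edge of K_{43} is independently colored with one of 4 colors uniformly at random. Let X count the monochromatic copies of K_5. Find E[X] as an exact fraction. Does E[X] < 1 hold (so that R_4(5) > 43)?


E[X] = C(43, 5) · 4^{1 − 10} = 962598 · 4^{−9} = 962598/262144.
As a reduced fraction: E[X] = 481299/131072 ≈ 3.6720.
Is E[X] < 1? NO.
Since E[X] ≥ 1, the first-moment bound is inconclusive at n = 43; it does NOT by itself certify R_4(5) > 43.

E[X] = 481299/131072 ≈ 3.6720; E[X] ≥ 1; first-moment method inconclusive here.


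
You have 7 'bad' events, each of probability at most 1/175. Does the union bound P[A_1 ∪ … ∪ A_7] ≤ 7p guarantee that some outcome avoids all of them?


Union bound: P[∪_{i=1}^{7} A_i] ≤ Σ_i P[A_i] ≤ 7·p = 7·(1/175) = 1/25.
Numerically: 1/25 ≈ 0.040000.
Is 1/25 < 1? YES.
Since P[∪ A_i] ≤ 1/25 < 1, the complement has P[∩ A_i^c] ≥ 1 − 1/25 = 24/25 > 0, so some outcome avoids every A_i.

7·p = 1/25 ≈ 0.040000; existence CERTIFIED by the union bound.


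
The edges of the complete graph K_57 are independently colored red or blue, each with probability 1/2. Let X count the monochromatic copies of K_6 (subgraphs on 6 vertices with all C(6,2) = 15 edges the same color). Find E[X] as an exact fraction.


Let X = Σ_S X_S over the C(57, 6) = 36288252 subsets S of size 6, where X_S = 1 if the K_6 on S is monochromatic.
For a fixed S, the K_6 on S has C(6, 2) = 15 edges. P[all 15 edges red] = (1/2)^15, and likewise for blue, so P[monochromatic] = 2·(1/2)^15 = 2^{1 − 15} = 1/16384.
By linearity of expectation: E[X] = C(57, 6) · 2^{1 − 15} = 36288252 · 1/16384 = 9072063/4096.
Numerically: E[X] ≈ 2214.8591.

E[X] = C(57,6)·2^(1−C(6,2)) = 9072063/4096 ≈ 2214.8591.


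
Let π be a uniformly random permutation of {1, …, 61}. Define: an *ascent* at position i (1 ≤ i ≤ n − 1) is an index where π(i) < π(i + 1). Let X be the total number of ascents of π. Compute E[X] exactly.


Write X = Σ X_I over i = 1, …, 60, with X_I the indicator of one ascent.
There are 60 indicators.
For each fixed i, the pair (π(i), π(i+1)) is a uniformly random ordered pair of distinct values from {1, …, 61}; by symmetry P[π(i) < π(i+1)] = 1/2.
By linearity: E[X] = 60 · (1/2) = (61 − 1) · (1/2) = 30 ≈ 30.0000.

E[X] = 30 = 30.0000.


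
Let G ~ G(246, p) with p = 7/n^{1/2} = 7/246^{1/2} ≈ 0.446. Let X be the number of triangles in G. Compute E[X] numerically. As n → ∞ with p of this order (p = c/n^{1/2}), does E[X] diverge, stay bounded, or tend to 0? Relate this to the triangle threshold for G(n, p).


Number of potential triangles: C(246, 3) = 2450980.
Each occurs with probability p³ ≈ (0.446)³ ≈ 8.88979e-02.
By linearity: E[X] = C(246, 3)·p³ ≈ 2450980 · 8.88979e-02 ≈ 217886.954.
Since α = 1/2 < 1, p = c/n^{1/2} ≫ 1/n is above the triangle threshold p ~ 1/n. Asymptotically E[X] ~ (c³/6)·n^{3(1−α)} = (7³/6)·n^{1.5} → ∞; triangles are abundant w.h.p.

E[X] ≈ 217886.954; in regime p = Θ(1/n^{1/2}) E[X] diverges (above the triangle threshold p ~ 1/n).


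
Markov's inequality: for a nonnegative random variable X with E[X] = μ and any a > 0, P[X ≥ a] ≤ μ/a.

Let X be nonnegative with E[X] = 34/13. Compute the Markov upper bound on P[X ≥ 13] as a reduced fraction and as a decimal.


μ = E[X] = 34/13, a = 13.
Markov: P[X ≥ 13] ≤ μ/a = (34/13)/13 = 34/169.
Numerically: ≈ 0.201183.
(Since a = 13 > μ = 2.615385, the bound 34/169 is < 1 and informative.)

P[X ≥ 13] ≤ 34/169 ≈ 0.201183.


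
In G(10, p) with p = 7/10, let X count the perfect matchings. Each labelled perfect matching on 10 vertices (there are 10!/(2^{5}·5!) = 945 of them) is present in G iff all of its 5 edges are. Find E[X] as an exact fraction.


K_10 has 10!/(2^{5}·5!) = 945 labelled perfect matchings.
For each such perfect matching H, let X_H = 1 if all 5 edges of H are present in G. Then P[X_H = 1] = p^{5} = (7/10)^{5} = 16807/100000.
Summing the indicators: E[X] = Σ_H E[X_H] = 945 · p^{5} = 945 · 16807/100000 = 3176523/20000.
Numerically: E[X] ≈ 159.

E[X] = 945 · (7/10)^{5} = 3176523/20000 ≈ 159.


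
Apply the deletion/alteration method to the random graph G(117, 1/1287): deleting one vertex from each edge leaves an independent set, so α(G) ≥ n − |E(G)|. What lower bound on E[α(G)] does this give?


E[|E(G)|] = C(117, 2)·p = 6786 · (1/1287) = 58/11.
E[α(G)] ≥ n − E[|E(G)|] = 117 − 58/11 = 1229/11.
Numerically: ≈ 111.7273.
(This is only a lower bound; the true E[α(G)] may be larger.)

E[α(G)] ≥ 1229/11 ≈ 111.7273.


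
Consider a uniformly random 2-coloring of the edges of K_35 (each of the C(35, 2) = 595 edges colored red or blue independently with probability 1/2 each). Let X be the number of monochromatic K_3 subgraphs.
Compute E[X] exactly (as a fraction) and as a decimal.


Let X = Σ_S X_S over the C(35, 3) = 6545 subsets S of size 3, where X_S = 1 if the K_3 on S is monochromatic.
For a fixed S, the K_3 on S has C(3, 2) = 3 edges. P[all 3 edges red] = (1/2)^3, and likewise for blue, so P[monochromatic] = 2·(1/2)^3 = 2^{1 − 3} = 1/4.
By linearity: E[X] = C(35, 3) · 2^{1 − 3} = 6545 · 1/4 = 6545/4.
Numerically: E[X] ≈ 1636.250000.

E[X] = C(35,3)·2^(1−C(3,2)) = 6545/4 ≈ 1636.250000.


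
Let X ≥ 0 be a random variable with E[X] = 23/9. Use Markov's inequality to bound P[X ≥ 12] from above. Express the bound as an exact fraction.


μ = E[X] = 23/9, a = 12.
Markov: P[X ≥ 12] ≤ μ/a = (23/9)/12 = 23/108.
Numerically: ≈ 0.2130.
(Since a = 12 > μ = 2.5556, the bound 23/108 is < 1 and informative.)

P[X ≥ 12] ≤ 23/108 ≈ 0.2130.


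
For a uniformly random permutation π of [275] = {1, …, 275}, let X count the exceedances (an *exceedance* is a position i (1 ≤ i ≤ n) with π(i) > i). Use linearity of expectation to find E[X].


Write X = Σ_{i=1}^{275} X_i, where X_i = 1_{π(i) > i}.
For each fixed i, π(i) is uniform over {1, …, 275} (marginal of a uniform permutation), so P[π(i) > i] = (n − i)/n. Summing: Σ_{i=1}^{275} (n − i)/n = (0 + 1 + … + 274)/275 = 275(275 − 1)/(2·275) = (275 − 1)/2.
Hence E[X] = Σ_{i=1}^{275} (275 − i)/275 = 137 ≈ 137.000000.

E[X] = 137 = 137.000000.


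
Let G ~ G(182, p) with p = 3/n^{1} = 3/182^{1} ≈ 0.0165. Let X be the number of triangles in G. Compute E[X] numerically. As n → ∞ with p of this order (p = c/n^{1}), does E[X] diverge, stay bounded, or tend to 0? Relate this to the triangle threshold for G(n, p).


Number of potential triangles: C(182, 3) = 988260.
Each occurs with probability p³ ≈ (0.0165)³ ≈ 4.47868e-06.
By linearity: E[X] = C(182, 3)·p³ ≈ 988260 · 4.47868e-06 ≈ 4.426.
Here α = 1, so p = 3/n is exactly at the triangle threshold p ~ 1/n. Asymptotically E[X] → c³/6 = 3³/6 = 9/2 ≈ 4.500, a bounded constant. In this regime the triangle count is asymptotically Poisson(c³/6).

E[X] ≈ 4.426; in regime p = Θ(1/n^{1}) E[X] stays bounded (at the triangle threshold p ~ 1/n).


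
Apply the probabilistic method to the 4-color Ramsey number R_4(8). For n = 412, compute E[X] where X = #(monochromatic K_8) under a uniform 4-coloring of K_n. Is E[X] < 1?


E[X] = C(412, 8) · 4^{1 − 28} = 19229204065337145 · 4^{−27} = 19229204065337145/18014398509481984.
As a reduced fraction: E[X] = 19229204065337145/18014398509481984 ≈ 1.0674353.
Is E[X] < 1? NO.
Since E[X] ≥ 1, the first-moment bound is inconclusive at n = 412; it does NOT by itself certify R_4(8) > 412.

E[X] = 19229204065337145/18014398509481984 ≈ 1.0674353; E[X] ≥ 1; first-moment method inconclusive here.


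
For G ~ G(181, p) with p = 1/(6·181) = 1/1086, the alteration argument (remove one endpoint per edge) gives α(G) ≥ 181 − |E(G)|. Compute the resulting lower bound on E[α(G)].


E[|E(G)|] = C(181, 2)·p = 16290 · (1/1086) = 15.
E[α(G)] ≥ n − E[|E(G)|] = 181 − 15 = 166.
Numerically: ≈ 166.0000.
(This is only a lower bound; the true E[α(G)] may be larger.)

E[α(G)] ≥ 166 ≈ 166.0000.


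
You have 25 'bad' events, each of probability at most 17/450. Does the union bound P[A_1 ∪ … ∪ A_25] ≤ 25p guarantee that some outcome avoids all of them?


Union bound: P[∪_{i=1}^{25} A_i] ≤ Σ_i P[A_i] ≤ 25·p = 25·(17/450) = 17/18.
Numerically: 17/18 ≈ 0.9444444.
Is 17/18 < 1? YES.
Since P[∪ A_i] ≤ 17/18 < 1, the complement has P[∩ A_i^c] ≥ 1 − 17/18 = 1/18 > 0, so some outcome avoids every A_i.

25·p = 17/18 ≈ 0.9444444; existence CERTIFIED by the union bound.


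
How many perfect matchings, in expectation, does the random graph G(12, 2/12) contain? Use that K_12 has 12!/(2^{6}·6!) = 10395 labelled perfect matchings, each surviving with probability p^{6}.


K_12 has 12!/(2^{6}·6!) = 10395 labelled perfect matchings.
For each such perfect matching H, let X_H = 1 if all 6 edges of H are present in G. Then P[X_H = 1] = p^{6} = (1/6)^{6} = 1/46656.
By linearity of expectation: E[X] = Σ_H E[X_H] = 10395 · p^{6} = 10395 · 1/46656 = 385/1728.
Numerically: E[X] ≈ 0.2228.

E[X] = 10395 · (1/6)^{6} = 385/1728 ≈ 0.2228.


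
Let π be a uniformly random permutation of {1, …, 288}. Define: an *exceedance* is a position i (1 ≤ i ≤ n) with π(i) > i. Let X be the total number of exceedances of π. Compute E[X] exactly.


Write X = Σ_{i=1}^{288} X_i, where X_i = 1_{π(i) > i}.
For each fixed i, π(i) is uniform over {1, …, 288} (marginal of a uniform permutation), so P[π(i) > i] = (n − i)/n. Summing: Σ_{i=1}^{288} (n − i)/n = (0 + 1 + … + 287)/288 = 288(288 − 1)/(2·288) = (288 − 1)/2.
Hence E[X] = Σ_{i=1}^{288} (288 − i)/288 = 287/2 ≈ 143.50000.

E[X] = 287/2 = 143.50000.


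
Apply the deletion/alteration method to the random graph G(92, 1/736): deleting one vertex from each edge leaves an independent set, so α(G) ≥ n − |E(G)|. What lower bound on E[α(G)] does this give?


E[|E(G)|] = C(92, 2)·p = 4186 · (1/736) = 91/16.
E[α(G)] ≥ n − E[|E(G)|] = 92 − 91/16 = 1381/16.
Numerically: ≈ 86.312500.
(This is only a lower bound; the true E[α(G)] may be larger.)

E[α(G)] ≥ 1381/16 ≈ 86.312500.


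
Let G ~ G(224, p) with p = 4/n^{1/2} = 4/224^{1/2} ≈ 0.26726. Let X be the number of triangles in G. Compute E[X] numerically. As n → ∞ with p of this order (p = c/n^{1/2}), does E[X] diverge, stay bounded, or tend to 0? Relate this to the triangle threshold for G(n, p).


Number of potential triangles: C(224, 3) = 1848224.
Each occurs with probability p³ ≈ (0.26726)³ ≈ 1.9090089e-02.
By linearity: E[X] = C(224, 3)·p³ ≈ 1848224 · 1.9090089e-02 ≈ 35282.76011.
Since α = 1/2 < 1, p = c/n^{1/2} ≫ 1/n is above the triangle threshold p ~ 1/n. Asymptotically E[X] ~ (c³/6)·n^{3(1−α)} = (4³/6)·n^{1.5} → ∞; triangles are abundant w.h.p.

E[X] ≈ 35282.76011; in regime p = Θ(1/n^{1/2}) E[X] diverges (above the triangle threshold p ~ 1/n).


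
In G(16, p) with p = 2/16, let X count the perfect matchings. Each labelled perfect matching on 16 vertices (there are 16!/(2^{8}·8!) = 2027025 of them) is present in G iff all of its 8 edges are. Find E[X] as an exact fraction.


K_16 has 16!/(2^{8}·8!) = 2027025 labelled perfect matchings.
For each such perfect matching H, let X_H = 1 if all 8 edges of H are present in G. Then P[X_H = 1] = p^{8} = (1/8)^{8} = 1/16777216.
By linearity: E[X] = Σ_H E[X_H] = 2027025 · p^{8} = 2027025 · 1/16777216 = 2027025/16777216.
Numerically: E[X] ≈ 0.12082.

E[X] = 2027025 · (1/8)^{8} = 2027025/16777216 ≈ 0.12082.


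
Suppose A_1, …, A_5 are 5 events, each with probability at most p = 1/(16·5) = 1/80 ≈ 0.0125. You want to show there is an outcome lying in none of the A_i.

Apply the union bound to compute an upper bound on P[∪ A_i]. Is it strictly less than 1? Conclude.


Union bound: P[∪_{i=1}^{5} A_i] ≤ Σ_i P[A_i] ≤ 5·p = 5·(1/80) = 1/16.
Numerically: 1/16 ≈ 0.0625.
Is 1/16 < 1? YES.
Since P[∪ A_i] ≤ 1/16 < 1, the complement has P[∩ A_i^c] ≥ 1 − 1/16 = 15/16 > 0, so some outcome avoids every A_i.

5·p = 1/16 ≈ 0.0625; existence CERTIFIED by the union bound.


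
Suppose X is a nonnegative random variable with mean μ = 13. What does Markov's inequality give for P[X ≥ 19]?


μ = E[X] = 13, a = 19.
Markov: P[X ≥ 19] ≤ μ/a = (13)/19 = 13/19.
Numerically: ≈ 0.68421.
(Since a = 19 > μ = 13.00000, the bound 13/19 is < 1 and informative.)

P[X ≥ 19] ≤ 13/19 ≈ 0.68421.


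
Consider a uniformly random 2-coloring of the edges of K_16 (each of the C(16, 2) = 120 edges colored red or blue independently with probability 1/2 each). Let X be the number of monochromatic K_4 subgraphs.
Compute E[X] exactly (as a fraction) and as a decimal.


Let X = Σ_S X_S over the C(16, 4) = 1820 subsets S of size 4, where X_S = 1 if the K_4 on S is monochromatic.
For a fixed S, the K_4 on S has C(4, 2) = 6 edges. P[all 6 edges red] = (1/2)^6, and likewise for blue, so P[monochromatic] = 2·(1/2)^6 = 2^{1 − 6} = 1/32.
By linearity of expectation: E[X] = C(16, 4) · 2^{1 − 6} = 1820 · 1/32 = 455/8.
Numerically: E[X] ≈ 56.8750.

E[X] = C(16,4)·2^(1−C(4,2)) = 455/8 ≈ 56.8750.


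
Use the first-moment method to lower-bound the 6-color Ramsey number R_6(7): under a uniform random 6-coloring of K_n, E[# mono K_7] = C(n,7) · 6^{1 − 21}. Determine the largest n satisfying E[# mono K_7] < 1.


We need C(n, 7) · 6^{1 − 21} < 1, i.e. C(n, 7) < 6^{21 − 1} = 3656158440062976.
Check values of n near the boundary:
  n = 562: C(562, 7) = 3384017972944752; 3384017972944752 < 3656158440062976? YES
  n = 563: C(563, 7) = 3426622515769596; 3426622515769596 < 3656158440062976? YES
  n = 564: C(564, 7) = 3469685994423792; 3469685994423792 < 3656158440062976? YES
  n = 565: C(565, 7) = 3513212521235560; 3513212521235560 < 3656158440062976? YES
  n = 566: C(566, 7) = 3557206237959440; 3557206237959440 < 3656158440062976? YES
  n = 567: C(567, 7) = 3601671315933933; 3601671315933933 < 3656158440062976? YES
  n = 568: C(568, 7) = 3646611956239704; 3646611956239704 < 3656158440062976? YES
  n = 569: C(569, 7) = 3692032389858348; 3692032389858348 < 3656158440062976? NO
The largest n with C(n, 7) < 3656158440062976 is n = 568 (where E[X] = 16882462760369/16926659444736 ≈ 0.997389). Hence R_6(7) > 568, i.e. R_6(7) ≥ 569.

Largest n = 568; hence R_6(7) > 568.


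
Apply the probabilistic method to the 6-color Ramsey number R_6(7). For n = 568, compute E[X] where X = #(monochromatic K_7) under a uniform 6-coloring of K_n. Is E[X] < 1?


E[X] = C(568, 7) · 6^{1 − 21} = 3646611956239704 · 6^{−20} = 3646611956239704/3656158440062976.
As a reduced fraction: E[X] = 16882462760369/16926659444736 ≈ 0.9973889.
Is E[X] < 1? YES.
Since E[X] < 1, there exists a 6-coloring of K_{568} with no monochromatic K_7; hence R_6(7) > 568.

E[X] = 16882462760369/16926659444736 ≈ 0.9973889; E[X] < 1, so R_6(7) > 568.


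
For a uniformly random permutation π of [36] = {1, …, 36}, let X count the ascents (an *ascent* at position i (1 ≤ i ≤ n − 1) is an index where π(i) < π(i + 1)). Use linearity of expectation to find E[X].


Write X = Σ X_I over i = 1, …, 35, with X_I the indicator of one ascent.
There are 35 indicators.
For each fixed i, the pair (π(i), π(i+1)) is a uniformly random ordered pair of distinct values from {1, …, 36}; by symmetry P[π(i) < π(i+1)] = 1/2.
By linearity: E[X] = 35 · (1/2) = (36 − 1) · (1/2) = 35/2 ≈ 17.5000.

E[X] = 35/2 = 17.5000.


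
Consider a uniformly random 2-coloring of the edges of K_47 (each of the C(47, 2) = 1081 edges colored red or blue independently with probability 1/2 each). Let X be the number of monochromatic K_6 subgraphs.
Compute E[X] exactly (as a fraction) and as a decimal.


Let X = Σ_S X_S over the C(47, 6) = 10737573 subsets S of size 6, where X_S = 1 if the K_6 on S is monochromatic.
For a fixed S, the K_6 on S has C(6, 2) = 15 edges. P[all 15 edges red] = (1/2)^15, and likewise for blue, so P[monochromatic] = 2·(1/2)^15 = 2^{1 − 15} = 1/16384.
Summing: E[X] = C(47, 6) · 2^{1 − 15} = 10737573 · 1/16384 = 10737573/16384.
Numerically: E[X] ≈ 655.3694.

E[X] = C(47,6)·2^(1−C(6,2)) = 10737573/16384 ≈ 655.3694.


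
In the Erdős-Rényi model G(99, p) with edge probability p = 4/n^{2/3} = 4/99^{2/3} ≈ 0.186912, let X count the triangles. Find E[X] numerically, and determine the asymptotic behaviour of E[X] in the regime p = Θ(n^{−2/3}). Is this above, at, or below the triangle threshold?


Number of potential triangles: C(99, 3) = 156849.
Each occurs with probability p³ ≈ (0.186912)³ ≈ 6.52994592e-03.
By linearity: E[X] = C(99, 3)·p³ ≈ 156849 · 6.52994592e-03 ≈ 1024.215488.
Since α = 2/3 < 1, p = c/n^{2/3} ≫ 1/n is above the triangle threshold p ~ 1/n. Asymptotically E[X] ~ (c³/6)·n^{3(1−α)} = (4³/6)·n^{1} → ∞; triangles are abundant w.h.p.

E[X] ≈ 1024.215488; in regime p = Θ(1/n^{2/3}) E[X] diverges (above the triangle threshold p ~ 1/n).


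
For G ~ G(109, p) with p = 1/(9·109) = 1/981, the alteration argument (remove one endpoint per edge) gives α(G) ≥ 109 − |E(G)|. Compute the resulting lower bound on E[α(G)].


E[|E(G)|] = C(109, 2)·p = 5886 · (1/981) = 6.
E[α(G)] ≥ n − E[|E(G)|] = 109 − 6 = 103.
Numerically: ≈ 103.00000.
(This is only a lower bound; the true E[α(G)] may be larger.)

E[α(G)] ≥ 103 ≈ 103.00000.


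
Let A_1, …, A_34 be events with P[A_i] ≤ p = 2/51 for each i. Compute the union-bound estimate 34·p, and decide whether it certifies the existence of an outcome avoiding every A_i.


Union bound: P[∪_{i=1}^{34} A_i] ≤ Σ_i P[A_i] ≤ 34·p = 34·(2/51) = 4/3.
Numerically: 4/3 ≈ 1.3333333.
Is 4/3 < 1? NO.
Since the bound 4/3 is ≥ 1, the union bound is uninformative here; it does NOT by itself certify existence.

34·p = 4/3 ≈ 1.3333333; existence NOT certified by the union bound.


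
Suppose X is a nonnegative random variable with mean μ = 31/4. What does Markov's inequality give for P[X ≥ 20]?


μ = E[X] = 31/4, a = 20.
Markov: P[X ≥ 20] ≤ μ/a = (31/4)/20 = 31/80.
Numerically: ≈ 0.387500.
(Since a = 20 > μ = 7.750000, the bound 31/80 is < 1 and informative.)

P[X ≥ 20] ≤ 31/80 ≈ 0.387500.


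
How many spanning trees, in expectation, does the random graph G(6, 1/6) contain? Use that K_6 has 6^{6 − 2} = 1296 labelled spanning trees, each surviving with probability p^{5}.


K_6 has 6^{6 − 2} = 1296 labelled spanning trees.
For each such spanning tree H, let X_H = 1 if all 5 edges of H are present in G. Then P[X_H = 1] = p^{5} = (1/6)^{5} = 1/7776.
By linearity of expectation: E[X] = Σ_H E[X_H] = 1296 · p^{5} = 1296 · 1/7776 = 1/6.
Numerically: E[X] ≈ 0.167.

E[X] = 1296 · (1/6)^{5} = 1/6 ≈ 0.167.
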